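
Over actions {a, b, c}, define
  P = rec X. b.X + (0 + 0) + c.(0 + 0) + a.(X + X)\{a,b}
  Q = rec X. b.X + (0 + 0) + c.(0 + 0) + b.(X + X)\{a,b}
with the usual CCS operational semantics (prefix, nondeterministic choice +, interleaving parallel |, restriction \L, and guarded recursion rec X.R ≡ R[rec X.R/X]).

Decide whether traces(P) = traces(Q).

Reachable graph of P (4 states):
  m0 = rec X. b.X + (0 + 0) + c.(0 + 0) + a.(X + X)\{a,b} :: --a--▸ m1, --b--▸ m0, --c--▸ m2
  m1 = ((rec X. b.X + (0 + 0) + c.(0 + 0) + a.(X + X)\{a,b}) + (rec X. b.X + (0 + 0) + c.(0 + 0) + a.(X + X)\{a,b}))\{a,b} :: --c--▸ m3
  m2 = 0 + 0 :: (no moves)
  m3 = (0 + 0)\{a,b} :: (no moves)
Reachable graph of Q (4 states):
  n0 = rec X. b.X + (0 + 0) + c.(0 + 0) + b.(X + X)\{a,b} :: --b--▸ n0, --b--▸ n1, --c--▸ n2
  n1 = ((rec X. b.X + (0 + 0) + c.(0 + 0) + b.(X + X)\{a,b}) + (rec X. b.X + (0 + 0) + c.(0 + 0) + b.(X + X)\{a,b}))\{a,b} :: --c--▸ n3
  n2 = 0 + 0 :: (no moves)
  n3 = (0 + 0)\{a,b} :: (no moves)
Run σ = ⟨a⟩ on P: start {m0}
  [1] a ⇒ {m1}
  P completes σ.
Run σ = ⟨a⟩ on Q: start {n0}
  [1] a ⇒ no successor for Q

trace-distinct — witness ⟨a⟩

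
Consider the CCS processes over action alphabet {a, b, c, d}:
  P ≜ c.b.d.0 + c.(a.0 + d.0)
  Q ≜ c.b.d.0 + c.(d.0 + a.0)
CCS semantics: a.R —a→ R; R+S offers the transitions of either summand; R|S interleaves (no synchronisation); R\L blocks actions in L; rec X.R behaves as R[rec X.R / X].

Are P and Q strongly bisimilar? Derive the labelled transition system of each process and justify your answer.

bisimilar

Reachable graph of P (5 states):
  u0 = c.b.d.0 + c.(a.0 + d.0) | ··c··> u1, ··c··> u2
  u1 = a.0 + d.0 | ··a··> u3, ··d··> u3
  u2 = b.d.0 | ··b··> u4
  u3 = 0 | ∅
  u4 = d.0 | ··d··> u3
Reachable graph of Q (5 states):
  v0 = c.b.d.0 + c.(d.0 + a.0) | ··c··> v1, ··c··> v2
  v1 = b.d.0 | ··b··> v3
  v2 = d.0 + a.0 | ··a··> v4, ··d··> v4
  v3 = d.0 | ··d··> v4
  v4 = 0 | ∅
Coarsest stable partition (strong bisimilarity classes):
  B0 = {u0, v0}
  B1 = {u2, v1}
  B2 = {u4, v3}
  B3 = {u3, v4}
  B4 = {u1, v2}
u0 ∈ B0, v0 ∈ B0 → same block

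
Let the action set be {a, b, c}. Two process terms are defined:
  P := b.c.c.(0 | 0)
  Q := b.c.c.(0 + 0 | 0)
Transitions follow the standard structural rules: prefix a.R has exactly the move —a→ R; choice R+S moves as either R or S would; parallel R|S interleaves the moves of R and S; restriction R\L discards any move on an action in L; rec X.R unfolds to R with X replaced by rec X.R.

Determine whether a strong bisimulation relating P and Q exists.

P's transition system — 4 states:
  m0 = b.c.c.(0 | 0) ⊢ ··b··> m1
  m1 = c.c.(0 | 0) ⊢ ··c··> m2
  m2 = c.(0 | 0) ⊢ ··c··> m3
  m3 = 0 | 0 ⊢ (no moves)
Q's transition system — 4 states:
  n0 = b.c.c.(0 + 0 | 0) ⊢ ··b··> n1
  n1 = c.c.(0 + 0 | 0) ⊢ ··c··> n2
  n2 = c.(0 + 0 | 0) ⊢ ··c··> n3
  n3 = 0 + 0 | 0 ⊢ (no moves)
Bisimilarity quotient blocks:
  B0 = {m0, n0}
  B1 = {m1, n1}
  B2 = {m2, n2}
  B3 = {m3, n3}
m0 ∈ B0, n0 ∈ B0 → same block

P ~ Q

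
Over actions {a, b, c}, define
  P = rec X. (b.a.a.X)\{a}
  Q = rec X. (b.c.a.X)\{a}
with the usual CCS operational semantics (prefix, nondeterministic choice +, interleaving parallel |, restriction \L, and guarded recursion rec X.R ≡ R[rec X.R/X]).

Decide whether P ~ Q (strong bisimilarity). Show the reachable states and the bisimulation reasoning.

P ≁ Q

P's transition system — 2 states:
  s0 = rec X. (b.a.a.X)\{a} → —b→ s1
  s1 = (a.a.(rec X. (b.a.a.X)\{a}))\{a} → ∅
Q's transition system — 3 states:
  t0 = rec X. (b.c.a.X)\{a} → —b→ t1
  t1 = (c.a.(rec X. (b.c.a.X)\{a}))\{a} → —c→ t2
  t2 = (a.(rec X. (b.c.a.X)\{a}))\{a} → ∅
Bisimilarity quotient blocks:
  B0 = {s0}
  B1 = {s1, t2}
  B2 = {t0}
  B3 = {t1}
s0 ∈ B0, t0 ∈ B2 → different blocks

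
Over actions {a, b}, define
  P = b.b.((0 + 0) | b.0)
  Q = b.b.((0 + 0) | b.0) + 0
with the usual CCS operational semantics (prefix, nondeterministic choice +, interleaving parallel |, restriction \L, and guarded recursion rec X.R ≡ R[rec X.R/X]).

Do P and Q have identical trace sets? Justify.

traces(P) = traces(Q)

P's transition system — 4 states:
  s0 = b.b.((0 + 0) | b.0) | ··b··> s1
  s1 = b.((0 + 0) | b.0) | ··b··> s2
  s2 = (0 + 0) | b.0 | ··b··> s3
  s3 = (0 + 0) | 0 | ∅
Q's transition system — 4 states:
  t0 = b.b.((0 + 0) | b.0) + 0 | ··b··> t1
  t1 = b.((0 + 0) | b.0) | ··b··> t2
  t2 = (0 + 0) | b.0 | ··b··> t3
  t3 = (0 + 0) | 0 | ∅
Partition-refinement fixed point:
  B0 = {s0, t0}
  B1 = {s1, t1}
  B2 = {s2, t2}
  B3 = {s3, t3}
s0 ∈ B0, t0 ∈ B0 → same block
Bisimilar ⇒ trace-equivalent.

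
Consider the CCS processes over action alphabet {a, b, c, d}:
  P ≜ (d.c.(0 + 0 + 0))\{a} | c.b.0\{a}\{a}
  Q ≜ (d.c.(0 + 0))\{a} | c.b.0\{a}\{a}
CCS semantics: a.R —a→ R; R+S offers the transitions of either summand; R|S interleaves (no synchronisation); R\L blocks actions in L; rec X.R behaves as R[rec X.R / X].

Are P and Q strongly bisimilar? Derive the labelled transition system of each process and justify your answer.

LTS(P): 9 reachable states
  m0 = (d.c.(0 + 0 + 0))\{a} | c.b.0\{a}\{a} ⊢ =c=> m1, =d=> m2
  m1 = (d.c.(0 + 0 + 0))\{a} | b.0\{a}\{a} ⊢ =b=> m3, =d=> m4
  m2 = (c.(0 + 0 + 0))\{a} | c.b.0\{a}\{a} ⊢ =c=> m4, =c=> m5
  m3 = (d.c.(0 + 0 + 0))\{a} | 0\{a}\{a} ⊢ =d=> m6
  m4 = (c.(0 + 0 + 0))\{a} | b.0\{a}\{a} ⊢ =b=> m6, =c=> m7
  m5 = (0 + 0 + 0)\{a} | c.b.0\{a}\{a} ⊢ =c=> m7
  m6 = (c.(0 + 0 + 0))\{a} | 0\{a}\{a} ⊢ =c=> m8
  m7 = (0 + 0 + 0)\{a} | b.0\{a}\{a} ⊢ =b=> m8
  m8 = (0 + 0 + 0)\{a} | 0\{a}\{a} ⊢ ·
LTS(Q): 9 reachable states
  n0 = (d.c.(0 + 0))\{a} | c.b.0\{a}\{a} ⊢ =c=> n1, =d=> n2
  n1 = (d.c.(0 + 0))\{a} | b.0\{a}\{a} ⊢ =b=> n3, =d=> n4
  n2 = (c.(0 + 0))\{a} | c.b.0\{a}\{a} ⊢ =c=> n4, =c=> n5
  n3 = (d.c.(0 + 0))\{a} | 0\{a}\{a} ⊢ =d=> n6
  n4 = (c.(0 + 0))\{a} | b.0\{a}\{a} ⊢ =b=> n6, =c=> n7
  n5 = (0 + 0)\{a} | c.b.0\{a}\{a} ⊢ =c=> n7
  n6 = (c.(0 + 0))\{a} | 0\{a}\{a} ⊢ =c=> n8
  n7 = (0 + 0)\{a} | b.0\{a}\{a} ⊢ =b=> n8
  n8 = (0 + 0)\{a} | 0\{a}\{a} ⊢ ·
Coarsest stable partition (strong bisimilarity classes):
  B0 = {m0, n0}
  B1 = {m1, n1}
  B2 = {m3, n3}
  B3 = {m6, n6}
  B4 = {m8, n8}
  B5 = {m4, n4}
  B6 = {m7, n7}
  B7 = {m2, n2}
  B8 = {m5, n5}
m0 ∈ B0, n0 ∈ B0 → same block

bisimilar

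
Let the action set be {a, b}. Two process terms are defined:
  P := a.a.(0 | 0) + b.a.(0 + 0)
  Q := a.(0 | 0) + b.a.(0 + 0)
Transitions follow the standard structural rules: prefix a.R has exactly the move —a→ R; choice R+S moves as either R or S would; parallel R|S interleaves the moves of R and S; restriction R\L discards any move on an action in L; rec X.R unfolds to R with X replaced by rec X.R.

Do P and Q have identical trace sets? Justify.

P's transition system — 5 states:
  m0 = a.a.(0 | 0) + b.a.(0 + 0) → —a→ m1, —b→ m2
  m1 = a.(0 | 0) → —a→ m3
  m2 = a.(0 + 0) → —a→ m4
  m3 = 0 | 0 → deadlocked
  m4 = 0 + 0 → deadlocked
Q's transition system — 4 states:
  n0 = a.(0 | 0) + b.a.(0 + 0) → —a→ n1, —b→ n2
  n1 = 0 | 0 → deadlocked
  n2 = a.(0 + 0) → —a→ n3
  n3 = 0 + 0 → deadlocked
Executing aa from P (initial set {m0}):
  after a @ step 1: {m1}
  after a @ step 2: {m3}
  P completes σ.
Executing aa from Q (initial set {n0}):
  after a @ step 1: {n1}
  after a @ step 2: ∅ (Q stuck)

traces(P) ≠ traces(Q) — witness ⟨aa⟩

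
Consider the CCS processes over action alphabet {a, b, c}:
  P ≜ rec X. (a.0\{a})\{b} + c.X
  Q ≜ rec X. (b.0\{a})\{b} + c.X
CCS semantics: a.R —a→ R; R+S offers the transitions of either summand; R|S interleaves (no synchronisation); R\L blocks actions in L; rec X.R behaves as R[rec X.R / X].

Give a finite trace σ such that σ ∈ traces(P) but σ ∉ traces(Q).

Reachable graph of P (2 states):
  s0 = rec X. (a.0\{a})\{b} + c.X has moves ··a··> s1, ··c··> s0
  s1 = 0\{a}\{b} has moves ·
Reachable graph of Q (1 states):
  t0 = rec X. (b.0\{a})\{b} + c.X has moves ··c··> t0
Run σ = ⟨a⟩ on P: start {s0}
  after a @ step 1: {s1}
  ✓ P
Run σ = ⟨a⟩ on Q: start {t0}
  after a @ step 1: ∅  — Q cannot continue

a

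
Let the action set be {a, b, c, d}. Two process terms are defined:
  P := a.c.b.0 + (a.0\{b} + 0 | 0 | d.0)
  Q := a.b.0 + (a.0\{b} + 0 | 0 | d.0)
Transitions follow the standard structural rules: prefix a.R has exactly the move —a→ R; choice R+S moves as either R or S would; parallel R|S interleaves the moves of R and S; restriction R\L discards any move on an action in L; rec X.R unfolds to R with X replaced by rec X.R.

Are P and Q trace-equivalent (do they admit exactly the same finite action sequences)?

P's transition system — 6 states:
  p0 = a.c.b.0 + (a.0\{b} + 0 | 0 | d.0) has moves --a--▸ p1, --a--▸ p2, --d--▸ p3
  p1 = 0\{b} has moves deadlocked
  p2 = c.b.0 has moves --c--▸ p4
  p3 = 0 | 0 | 0 has moves deadlocked
  p4 = b.0 has moves --b--▸ p5
  p5 = 0 has moves deadlocked
Q's transition system — 5 states:
  q0 = a.b.0 + (a.0\{b} + 0 | 0 | d.0) has moves --a--▸ q1, --a--▸ q2, --d--▸ q3
  q1 = 0\{b} has moves deadlocked
  q2 = b.0 has moves --b--▸ q4
  q3 = 0 | 0 | 0 has moves deadlocked
  q4 = 0 has moves deadlocked
Executing ac from P (initial set {p0}):
  step 1 (a): {p1, p2}
  step 2 (c): {p4}
  — P admits the full trace.
Executing ac from Q (initial set {q0}):
  step 1 (a): {q1, q2}
  step 2 (c): ∅ (Q stuck)

trace-distinct — witness ⟨ac⟩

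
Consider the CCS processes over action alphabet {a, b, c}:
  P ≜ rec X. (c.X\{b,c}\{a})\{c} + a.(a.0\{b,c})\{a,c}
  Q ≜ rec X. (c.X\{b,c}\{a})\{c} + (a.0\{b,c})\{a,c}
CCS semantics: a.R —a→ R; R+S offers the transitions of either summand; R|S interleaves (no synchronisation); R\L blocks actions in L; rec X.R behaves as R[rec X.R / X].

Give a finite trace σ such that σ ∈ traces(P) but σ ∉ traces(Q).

P's transition system — 2 states:
  m0 = rec X. (c.X\{b,c}\{a})\{c} + a.(a.0\{b,c})\{a,c} → ··a··> m1
  m1 = (a.0\{b,c})\{a,c} → ∅
Q's transition system — 1 states:
  n0 = rec X. (c.X\{b,c}\{a})\{c} + (a.0\{b,c})\{a,c} → ∅
Trace ⟨a⟩ through P, begin at {m0}:
  [1] a ⇒ {m1}
  P completes σ.
Trace ⟨a⟩ through Q, begin at {n0}:
  [1] a ⇒ no successor for Q

a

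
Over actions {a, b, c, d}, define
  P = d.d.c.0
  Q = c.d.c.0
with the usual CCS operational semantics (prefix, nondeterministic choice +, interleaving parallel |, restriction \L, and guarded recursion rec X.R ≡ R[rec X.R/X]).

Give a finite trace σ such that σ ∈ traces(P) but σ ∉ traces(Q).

d

P's transition system — 4 states:
  s0 = d.d.c.0 has moves -d-> s1
  s1 = d.c.0 has moves -d-> s2
  s2 = c.0 has moves -c-> s3
  s3 = 0 has moves stopped
Q's transition system — 4 states:
  t0 = c.d.c.0 has moves -c-> t1
  t1 = d.c.0 has moves -d-> t2
  t2 = c.0 has moves -c-> t3
  t3 = 0 has moves stopped
Executing d from P (initial set {s0}):
  after d @ step 1: {s1}
  — P admits the full trace.
Executing d from Q (initial set {t0}):
  after d @ step 1: ∅  — Q cannot continue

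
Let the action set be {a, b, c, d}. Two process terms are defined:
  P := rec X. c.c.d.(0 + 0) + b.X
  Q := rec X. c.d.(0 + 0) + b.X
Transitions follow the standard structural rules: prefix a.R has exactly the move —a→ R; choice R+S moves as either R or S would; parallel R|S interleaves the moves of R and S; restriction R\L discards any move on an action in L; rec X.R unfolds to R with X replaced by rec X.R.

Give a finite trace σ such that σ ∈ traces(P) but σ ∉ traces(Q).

cc

LTS(P): 4 reachable states
  m0 = rec X. c.c.d.(0 + 0) + b.X has moves ··b··> m0, ··c··> m1
  m1 = c.d.(0 + 0) has moves ··c··> m2
  m2 = d.(0 + 0) has moves ··d··> m3
  m3 = 0 + 0 has moves stopped
LTS(Q): 3 reachable states
  n0 = rec X. c.d.(0 + 0) + b.X has moves ··b··> n0, ··c··> n1
  n1 = d.(0 + 0) has moves ··d··> n2
  n2 = 0 + 0 has moves stopped
Trace ⟨cc⟩ through P, begin at {m0}:
  step 1 (c): {m1}
  step 2 (c): {m2}
  ✓ P
Trace ⟨cc⟩ through Q, begin at {n0}:
  step 1 (c): {n1}
  step 2 (c): ∅ (Q stuck)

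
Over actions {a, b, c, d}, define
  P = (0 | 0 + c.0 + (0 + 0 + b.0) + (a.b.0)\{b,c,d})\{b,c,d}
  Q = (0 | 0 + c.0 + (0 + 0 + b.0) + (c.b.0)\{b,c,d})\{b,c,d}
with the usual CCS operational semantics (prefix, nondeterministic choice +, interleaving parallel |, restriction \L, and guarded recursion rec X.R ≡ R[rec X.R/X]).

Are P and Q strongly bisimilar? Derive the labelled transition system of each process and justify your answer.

not bisimilar

Reachable graph of P (2 states):
  s0 = (0 | 0 + c.0 + (0 + 0 + b.0) + (a.b.0)\{b,c,d})\{b,c,d} has moves =a=> s1
  s1 = (b.0)\{b,c,d}\{b,c,d} has moves (no moves)
Reachable graph of Q (1 states):
  t0 = (0 | 0 + c.0 + (0 + 0 + b.0) + (c.b.0)\{b,c,d})\{b,c,d} has moves (no moves)
Coarsest stable partition (strong bisimilarity classes):
  B0 = {s0}
  B1 = {s1, t0}
s0 ∈ B0, t0 ∈ B1 → different blocks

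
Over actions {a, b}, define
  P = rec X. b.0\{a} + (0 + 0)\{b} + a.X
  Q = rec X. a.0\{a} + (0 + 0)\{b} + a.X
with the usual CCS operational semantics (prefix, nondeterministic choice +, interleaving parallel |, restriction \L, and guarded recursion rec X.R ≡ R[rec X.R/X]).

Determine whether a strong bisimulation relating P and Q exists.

P ≁ Q

LTS(P): 2 reachable states
  m0 = rec X. b.0\{a} + (0 + 0)\{b} + a.X has moves --a--▸ m0, --b--▸ m1
  m1 = 0\{a} has moves ·
LTS(Q): 2 reachable states
  n0 = rec X. a.0\{a} + (0 + 0)\{b} + a.X has moves --a--▸ n0, --a--▸ n1
  n1 = 0\{a} has moves ·
Partition-refinement fixed point:
  B0 = {m0}
  B1 = {m1, n1}
  B2 = {n0}
m0 ∈ B0, n0 ∈ B2 → different blocks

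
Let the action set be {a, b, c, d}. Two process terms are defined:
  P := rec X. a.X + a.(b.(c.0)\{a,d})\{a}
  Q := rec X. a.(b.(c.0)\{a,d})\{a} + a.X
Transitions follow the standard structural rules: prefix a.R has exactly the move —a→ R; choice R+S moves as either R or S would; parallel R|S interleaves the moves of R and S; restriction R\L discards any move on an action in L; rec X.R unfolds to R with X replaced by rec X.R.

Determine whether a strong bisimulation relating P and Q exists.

P's transition system — 4 states:
  s0 = rec X. a.X + a.(b.(c.0)\{a,d})\{a} → ··a··> s0, ··a··> s1
  s1 = (b.(c.0)\{a,d})\{a} → ··b··> s2
  s2 = (c.0)\{a,d}\{a} → ··c··> s3
  s3 = 0\{a,d}\{a} → ·
Q's transition system — 4 states:
  t0 = rec X. a.(b.(c.0)\{a,d})\{a} + a.X → ··a··> t0, ··a··> t1
  t1 = (b.(c.0)\{a,d})\{a} → ··b··> t2
  t2 = (c.0)\{a,d}\{a} → ··c··> t3
  t3 = 0\{a,d}\{a} → ·
Bisimilarity quotient blocks:
  B0 = {s0, t0}
  B1 = {s1, t1}
  B2 = {s2, t2}
  B3 = {s3, t3}
s0 ∈ B0, t0 ∈ B0 → same block

P ~ Q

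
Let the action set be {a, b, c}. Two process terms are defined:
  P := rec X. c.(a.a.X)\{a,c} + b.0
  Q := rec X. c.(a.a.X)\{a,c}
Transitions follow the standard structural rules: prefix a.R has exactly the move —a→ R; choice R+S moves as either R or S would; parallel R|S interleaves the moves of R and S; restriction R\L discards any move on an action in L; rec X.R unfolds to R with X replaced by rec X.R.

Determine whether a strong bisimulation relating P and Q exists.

not bisimilar

Reachable graph of P (3 states):
  s0 = rec X. c.(a.a.X)\{a,c} + b.0 → ··b··> s1, ··c··> s2
  s1 = 0 → ∅
  s2 = (a.a.(rec X. c.(a.a.X)\{a,c} + b.0))\{a,c} → ∅
Reachable graph of Q (2 states):
  t0 = rec X. c.(a.a.X)\{a,c} → ··c··> t1
  t1 = (a.a.(rec X. c.(a.a.X)\{a,c}))\{a,c} → ∅
Partition-refinement fixed point:
  B0 = {s0}
  B1 = {s1, s2, t1}
  B2 = {t0}
s0 ∈ B0, t0 ∈ B2 → different blocks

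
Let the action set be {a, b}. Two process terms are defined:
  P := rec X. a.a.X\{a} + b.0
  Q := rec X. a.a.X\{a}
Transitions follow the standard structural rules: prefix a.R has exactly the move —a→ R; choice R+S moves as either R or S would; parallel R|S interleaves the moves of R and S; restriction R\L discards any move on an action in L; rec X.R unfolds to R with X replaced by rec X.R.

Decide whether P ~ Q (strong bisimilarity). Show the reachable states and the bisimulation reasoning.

Reachable graph of P (5 states):
  u0 = rec X. a.a.X\{a} + b.0 → —a→ u1, —b→ u2
  u1 = a.(rec X. a.a.X\{a} + b.0)\{a} → —a→ u3
  u2 = 0 → ∅
  u3 = (rec X. a.a.X\{a} + b.0)\{a} → —b→ u4
  u4 = 0\{a} → ∅
Reachable graph of Q (3 states):
  v0 = rec X. a.a.X\{a} → —a→ v1
  v1 = a.(rec X. a.a.X\{a})\{a} → —a→ v2
  v2 = (rec X. a.a.X\{a})\{a} → ∅
Coarsest stable partition (strong bisimilarity classes):
  B0 = {u0}
  B1 = {u1}
  B2 = {u3}
  B3 = {u2, u4, v2}
  B4 = {v0}
  B5 = {v1}
u0 ∈ B0, v0 ∈ B4 → different blocks

NO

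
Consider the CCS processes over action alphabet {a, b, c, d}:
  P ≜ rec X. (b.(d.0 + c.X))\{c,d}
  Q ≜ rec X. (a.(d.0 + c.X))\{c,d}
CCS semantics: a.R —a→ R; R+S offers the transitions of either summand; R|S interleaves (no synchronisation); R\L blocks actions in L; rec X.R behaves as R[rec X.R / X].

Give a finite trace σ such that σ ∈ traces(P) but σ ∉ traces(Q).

P's transition system — 2 states:
  p0 = rec X. (b.(d.0 + c.X))\{c,d} has moves =b=> p1
  p1 = (d.0 + c.(rec X. (b.(d.0 + c.X))\{c,d}))\{c,d} has moves deadlocked
Q's transition system — 2 states:
  q0 = rec X. (a.(d.0 + c.X))\{c,d} has moves =a=> q1
  q1 = (d.0 + c.(rec X. (a.(d.0 + c.X))\{c,d}))\{c,d} has moves deadlocked
Trace ⟨b⟩ through P, begin at {p0}:
  after b @ step 1: {p1}
  ✓ P
Trace ⟨b⟩ through Q, begin at {q0}:
  after b @ step 1: ∅  — Q cannot continue

b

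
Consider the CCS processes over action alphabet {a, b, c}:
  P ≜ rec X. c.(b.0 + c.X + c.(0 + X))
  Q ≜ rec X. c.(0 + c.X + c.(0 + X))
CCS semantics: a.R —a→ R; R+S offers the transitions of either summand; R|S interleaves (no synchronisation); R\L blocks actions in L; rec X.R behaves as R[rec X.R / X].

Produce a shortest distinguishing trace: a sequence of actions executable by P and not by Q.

cb

Reachable graph of P (4 states):
  s0 = rec X. c.(b.0 + c.X + c.(0 + X)) → --c--▸ s1
  s1 = b.0 + c.(rec X. c.(b.0 + c.X + c.(0 + X))) + c.(0 + (rec X. c.(b.0 + c.X + c.(0 + X)))) → --b--▸ s2, --c--▸ s0, --c--▸ s3
  s2 = 0 → ·
  s3 = 0 + (rec X. c.(b.0 + c.X + c.(0 + X))) → --c--▸ s1
Reachable graph of Q (3 states):
  t0 = rec X. c.(0 + c.X + c.(0 + X)) → --c--▸ t1
  t1 = 0 + c.(rec X. c.(0 + c.X + c.(0 + X))) + c.(0 + (rec X. c.(0 + c.X + c.(0 + X)))) → --c--▸ t0, --c--▸ t2
  t2 = 0 + (rec X. c.(0 + c.X + c.(0 + X))) → --c--▸ t1
Trace ⟨cb⟩ through P, begin at {s0}:
  [1] c ⇒ {s1}
  [2] b ⇒ {s2}
  — P admits the full trace.
Trace ⟨cb⟩ through Q, begin at {t0}:
  [1] c ⇒ {t1}
  [2] b ⇒ no successor for Q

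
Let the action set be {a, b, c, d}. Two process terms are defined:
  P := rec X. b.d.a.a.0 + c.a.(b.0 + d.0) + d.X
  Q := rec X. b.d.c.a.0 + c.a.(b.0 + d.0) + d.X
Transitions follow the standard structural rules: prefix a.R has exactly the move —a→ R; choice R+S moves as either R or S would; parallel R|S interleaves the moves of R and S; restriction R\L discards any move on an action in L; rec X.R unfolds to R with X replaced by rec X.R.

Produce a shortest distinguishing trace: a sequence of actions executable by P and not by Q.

P's transition system — 7 states:
  p0 = rec X. b.d.a.a.0 + c.a.(b.0 + d.0) + d.X ⊢ —b→ p1, —c→ p2, —d→ p0
  p1 = d.a.a.0 ⊢ —d→ p3
  p2 = a.(b.0 + d.0) ⊢ —a→ p4
  p3 = a.a.0 ⊢ —a→ p5
  p4 = b.0 + d.0 ⊢ —b→ p6, —d→ p6
  p5 = a.0 ⊢ —a→ p6
  p6 = 0 ⊢ (no moves)
Q's transition system — 7 states:
  q0 = rec X. b.d.c.a.0 + c.a.(b.0 + d.0) + d.X ⊢ —b→ q1, —c→ q2, —d→ q0
  q1 = d.c.a.0 ⊢ —d→ q3
  q2 = a.(b.0 + d.0) ⊢ —a→ q4
  q3 = c.a.0 ⊢ —c→ q5
  q4 = b.0 + d.0 ⊢ —b→ q6, —d→ q6
  q5 = a.0 ⊢ —a→ q6
  q6 = 0 ⊢ (no moves)
Executing bda from P (initial set {p0}):
  [1] b ⇒ {p1}
  [2] d ⇒ {p3}
  [3] a ⇒ {p5}
  ✓ P
Executing bda from Q (initial set {q0}):
  [1] b ⇒ {q1}
  [2] d ⇒ {q3}
  [3] a ⇒ ∅  — Q cannot continue

bda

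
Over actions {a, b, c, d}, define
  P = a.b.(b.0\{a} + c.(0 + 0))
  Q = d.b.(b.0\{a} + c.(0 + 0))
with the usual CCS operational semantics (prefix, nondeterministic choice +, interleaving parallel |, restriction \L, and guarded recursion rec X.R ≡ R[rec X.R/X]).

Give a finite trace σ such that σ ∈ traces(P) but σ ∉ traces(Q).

P's transition system — 5 states:
  s0 = a.b.(b.0\{a} + c.(0 + 0)) has moves ··a··> s1
  s1 = b.(b.0\{a} + c.(0 + 0)) has moves ··b··> s2
  s2 = b.0\{a} + c.(0 + 0) has moves ··b··> s3, ··c··> s4
  s3 = 0\{a} has moves stopped
  s4 = 0 + 0 has moves stopped
Q's transition system — 5 states:
  t0 = d.b.(b.0\{a} + c.(0 + 0)) has moves ··d··> t1
  t1 = b.(b.0\{a} + c.(0 + 0)) has moves ··b··> t2
  t2 = b.0\{a} + c.(0 + 0) has moves ··b··> t3, ··c··> t4
  t3 = 0\{a} has moves stopped
  t4 = 0 + 0 has moves stopped
Trace ⟨a⟩ through P, begin at {s0}:
  after a @ step 1: {s1}
  ✓ P
Trace ⟨a⟩ through Q, begin at {t0}:
  after a @ step 1: ∅ (Q stuck)

a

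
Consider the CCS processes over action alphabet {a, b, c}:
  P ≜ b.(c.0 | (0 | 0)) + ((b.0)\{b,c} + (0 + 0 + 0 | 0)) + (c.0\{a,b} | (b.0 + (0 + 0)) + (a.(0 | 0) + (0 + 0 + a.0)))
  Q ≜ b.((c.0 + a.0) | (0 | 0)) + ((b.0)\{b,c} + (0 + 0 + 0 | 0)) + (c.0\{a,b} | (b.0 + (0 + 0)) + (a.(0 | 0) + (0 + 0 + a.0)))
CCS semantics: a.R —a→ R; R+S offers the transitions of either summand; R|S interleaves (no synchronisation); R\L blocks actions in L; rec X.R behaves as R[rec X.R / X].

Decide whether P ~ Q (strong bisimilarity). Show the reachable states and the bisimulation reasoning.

P's transition system — 8 states:
  u0 = b.(c.0 | (0 | 0)) + ((b.0)\{b,c} + (0 + 0 + 0 | 0)) + (c.0\{a,b} | (b.0 + (0 + 0)) + (a.(0 | 0) + (0 + 0 + a.0))) | ··a··> u1, ··a··> u2, ··b··> u3, ··b··> u4, ··c··> u5
  u1 = 0 | (no moves)
  u2 = 0 | 0 | (no moves)
  u3 = c.0 | (0 | 0) | ··c··> u6
  u4 = c.0\{a,b} | 0 | ··c··> u7
  u5 = 0\{a,b} | (b.0 + (0 + 0)) | ··b··> u7
  u6 = 0 | (0 | 0) | (no moves)
  u7 = 0\{a,b} | 0 | (no moves)
Q's transition system — 8 states:
  v0 = b.((c.0 + a.0) | (0 | 0)) + ((b.0)\{b,c} + (0 + 0 + 0 | 0)) + (c.0\{a,b} | (b.0 + (0 + 0)) + (a.(0 | 0) + (0 + 0 + a.0))) | ··a··> v1, ··a··> v2, ··b··> v3, ··b··> v4, ··c··> v5
  v1 = 0 | (no moves)
  v2 = 0 | 0 | (no moves)
  v3 = (c.0 + a.0) | (0 | 0) | ··a··> v6, ··c··> v6
  v4 = c.0\{a,b} | 0 | ··c··> v7
  v5 = 0\{a,b} | (b.0 + (0 + 0)) | ··b··> v7
  v6 = 0 | (0 | 0) | (no moves)
  v7 = 0\{a,b} | 0 | (no moves)
Partition-refinement fixed point:
  B0 = {u0}
  B1 = {u1, u2, u6, u7, v1, v2, v6, v7}
  B2 = {u3, u4, v4}
  B3 = {u5, v5}
  B4 = {v0}
  B5 = {v3}
u0 ∈ B0, v0 ∈ B4 → different blocks

NO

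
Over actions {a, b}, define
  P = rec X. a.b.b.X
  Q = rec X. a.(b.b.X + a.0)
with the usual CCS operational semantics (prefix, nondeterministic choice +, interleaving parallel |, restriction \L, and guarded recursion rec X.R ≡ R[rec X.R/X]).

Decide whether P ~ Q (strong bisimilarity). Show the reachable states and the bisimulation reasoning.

not bisimilar

LTS(P): 3 reachable states
  m0 = rec X. a.b.b.X → --a--▸ m1
  m1 = b.b.(rec X. a.b.b.X) → --b--▸ m2
  m2 = b.(rec X. a.b.b.X) → --b--▸ m0
LTS(Q): 4 reachable states
  n0 = rec X. a.(b.b.X + a.0) → --a--▸ n1
  n1 = b.b.(rec X. a.(b.b.X + a.0)) + a.0 → --a--▸ n2, --b--▸ n3
  n2 = 0 → deadlocked
  n3 = b.(rec X. a.(b.b.X + a.0)) → --b--▸ n0
Partition-refinement fixed point:
  B0 = {m0}
  B1 = {m1}
  B2 = {m2}
  B3 = {n0}
  B4 = {n1}
  B5 = {n3}
  B6 = {n2}
m0 ∈ B0, n0 ∈ B3 → different blocks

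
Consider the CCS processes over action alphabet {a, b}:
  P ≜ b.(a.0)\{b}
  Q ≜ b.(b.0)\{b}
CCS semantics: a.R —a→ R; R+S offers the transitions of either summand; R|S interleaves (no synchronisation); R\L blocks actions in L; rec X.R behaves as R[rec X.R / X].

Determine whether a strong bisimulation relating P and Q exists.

P ≁ Q

P's transition system — 3 states:
  m0 = b.(a.0)\{b} → =b=> m1
  m1 = (a.0)\{b} → =a=> m2
  m2 = 0\{b} → ∅
Q's transition system — 2 states:
  n0 = b.(b.0)\{b} → =b=> n1
  n1 = (b.0)\{b} → ∅
Coarsest stable partition (strong bisimilarity classes):
  B0 = {m0}
  B1 = {m1}
  B2 = {m2, n1}
  B3 = {n0}
m0 ∈ B0, n0 ∈ B3 → different blocks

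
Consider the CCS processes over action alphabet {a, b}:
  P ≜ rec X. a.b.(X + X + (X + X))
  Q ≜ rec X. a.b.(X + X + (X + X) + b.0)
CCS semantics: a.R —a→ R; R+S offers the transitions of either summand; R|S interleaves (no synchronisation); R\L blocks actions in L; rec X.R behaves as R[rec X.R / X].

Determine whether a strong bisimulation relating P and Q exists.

NO

P's transition system — 3 states:
  u0 = rec X. a.b.(X + X + (X + X)) has moves =a=> u1
  u1 = b.((rec X. a.b.(X + X + (X + X))) + (rec X. a.b.(X + X + (X + X))) + ((rec X. a.b.(X + X + (X + X))) + (rec X. a.b.(X + X + (X + X))))) has moves =b=> u2
  u2 = (rec X. a.b.(X + X + (X + X))) + (rec X. a.b.(X + X + (X + X))) + ((rec X. a.b.(X + X + (X + X))) + (rec X. a.b.(X + X + (X + X)))) has moves =a=> u1
Q's transition system — 4 states:
  v0 = rec X. a.b.(X + X + (X + X) + b.0) has moves =a=> v1
  v1 = b.((rec X. a.b.(X + X + (X + X) + b.0)) + (rec X. a.b.(X + X + (X + X) + b.0)) + ((rec X. a.b.(X + X + (X + X) + b.0)) + (rec X. a.b.(X + X + (X + X) + b.0))) + b.0) has moves =b=> v2
  v2 = (rec X. a.b.(X + X + (X + X) + b.0)) + (rec X. a.b.(X + X + (X + X) + b.0)) + ((rec X. a.b.(X + X + (X + X) + b.0)) + (rec X. a.b.(X + X + (X + X) + b.0))) + b.0 has moves =a=> v1, =b=> v3
  v3 = 0 has moves deadlocked
Partition-refinement fixed point:
  B0 = {u0, u2}
  B1 = {u1}
  B2 = {v0}
  B3 = {v1}
  B4 = {v2}
  B5 = {v3}
u0 ∈ B0, v0 ∈ B2 → different blocks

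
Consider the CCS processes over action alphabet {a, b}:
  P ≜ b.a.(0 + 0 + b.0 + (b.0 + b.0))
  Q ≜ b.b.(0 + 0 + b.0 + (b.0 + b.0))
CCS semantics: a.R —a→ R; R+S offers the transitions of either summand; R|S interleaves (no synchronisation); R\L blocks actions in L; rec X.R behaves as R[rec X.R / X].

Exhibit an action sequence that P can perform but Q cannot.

ba

LTS(P): 4 reachable states
  p0 = b.a.(0 + 0 + b.0 + (b.0 + b.0)) | =b=> p1
  p1 = a.(0 + 0 + b.0 + (b.0 + b.0)) | =a=> p2
  p2 = 0 + 0 + b.0 + (b.0 + b.0) | =b=> p3
  p3 = 0 | ∅
LTS(Q): 4 reachable states
  q0 = b.b.(0 + 0 + b.0 + (b.0 + b.0)) | =b=> q1
  q1 = b.(0 + 0 + b.0 + (b.0 + b.0)) | =b=> q2
  q2 = 0 + 0 + b.0 + (b.0 + b.0) | =b=> q3
  q3 = 0 | ∅
Executing ba from P (initial set {p0}):
  after b @ step 1: {p1}
  after a @ step 2: {p2}
  ✓ P
Executing ba from Q (initial set {q0}):
  after b @ step 1: {q1}
  after a @ step 2: ∅  — Q cannot continue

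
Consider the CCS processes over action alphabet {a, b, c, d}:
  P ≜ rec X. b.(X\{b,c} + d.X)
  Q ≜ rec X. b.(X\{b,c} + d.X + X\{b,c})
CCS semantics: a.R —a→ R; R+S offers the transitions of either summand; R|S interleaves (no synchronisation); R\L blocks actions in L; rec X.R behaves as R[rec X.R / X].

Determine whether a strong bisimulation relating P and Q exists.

P ~ Q

LTS(P): 2 reachable states
  m0 = rec X. b.(X\{b,c} + d.X) | —b→ m1
  m1 = (rec X. b.(X\{b,c} + d.X))\{b,c} + d.(rec X. b.(X\{b,c} + d.X)) | —d→ m0
LTS(Q): 2 reachable states
  n0 = rec X. b.(X\{b,c} + d.X + X\{b,c}) | —b→ n1
  n1 = (rec X. b.(X\{b,c} + d.X + X\{b,c}))\{b,c} + d.(rec X. b.(X\{b,c} + d.X + X\{b,c})) + (rec X. b.(X\{b,c} + d.X + X\{b,c}))\{b,c} | —d→ n0
Coarsest stable partition (strong bisimilarity classes):
  B0 = {m0, n0}
  B1 = {m1, n1}
m0 ∈ B0, n0 ∈ B0 → same block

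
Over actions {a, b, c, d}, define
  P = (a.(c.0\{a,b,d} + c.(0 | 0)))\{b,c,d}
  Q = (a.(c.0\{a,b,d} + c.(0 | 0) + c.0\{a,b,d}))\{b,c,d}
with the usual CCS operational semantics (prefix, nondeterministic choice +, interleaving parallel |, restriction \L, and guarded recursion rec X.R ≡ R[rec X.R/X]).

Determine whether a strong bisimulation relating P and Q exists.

LTS(P): 2 reachable states
  u0 = (a.(c.0\{a,b,d} + c.(0 | 0)))\{b,c,d} ⊢ =a=> u1
  u1 = (c.0\{a,b,d} + c.(0 | 0))\{b,c,d} ⊢ ∅
LTS(Q): 2 reachable states
  v0 = (a.(c.0\{a,b,d} + c.(0 | 0) + c.0\{a,b,d}))\{b,c,d} ⊢ =a=> v1
  v1 = (c.0\{a,b,d} + c.(0 | 0) + c.0\{a,b,d})\{b,c,d} ⊢ ∅
Coarsest stable partition (strong bisimilarity classes):
  B0 = {u0, v0}
  B1 = {u1, v1}
u0 ∈ B0, v0 ∈ B0 → same block

P ~ Q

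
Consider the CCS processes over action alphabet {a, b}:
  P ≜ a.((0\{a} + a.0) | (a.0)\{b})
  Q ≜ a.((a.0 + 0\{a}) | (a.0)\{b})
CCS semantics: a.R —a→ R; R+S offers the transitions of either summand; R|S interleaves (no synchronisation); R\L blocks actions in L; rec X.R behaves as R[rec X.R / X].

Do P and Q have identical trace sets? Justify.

LTS(P): 5 reachable states
  m0 = a.((0\{a} + a.0) | (a.0)\{b}) :: --a--▸ m1
  m1 = (0\{a} + a.0) | (a.0)\{b} :: --a--▸ m2, --a--▸ m3
  m2 = (0\{a} + a.0) | 0\{b} :: --a--▸ m4
  m3 = 0 | (a.0)\{b} :: --a--▸ m4
  m4 = 0 | 0\{b} :: ∅
LTS(Q): 5 reachable states
  n0 = a.((a.0 + 0\{a}) | (a.0)\{b}) :: --a--▸ n1
  n1 = (a.0 + 0\{a}) | (a.0)\{b} :: --a--▸ n2, --a--▸ n3
  n2 = (a.0 + 0\{a}) | 0\{b} :: --a--▸ n4
  n3 = 0 | (a.0)\{b} :: --a--▸ n4
  n4 = 0 | 0\{b} :: ∅
Coarsest stable partition (strong bisimilarity classes):
  B0 = {m0, n0}
  B1 = {m1, n1}
  B2 = {m2, m3, n2, n3}
  B3 = {m4, n4}
m0 ∈ B0, n0 ∈ B0 → same block
Bisimilar ⇒ trace-equivalent.

trace-equivalent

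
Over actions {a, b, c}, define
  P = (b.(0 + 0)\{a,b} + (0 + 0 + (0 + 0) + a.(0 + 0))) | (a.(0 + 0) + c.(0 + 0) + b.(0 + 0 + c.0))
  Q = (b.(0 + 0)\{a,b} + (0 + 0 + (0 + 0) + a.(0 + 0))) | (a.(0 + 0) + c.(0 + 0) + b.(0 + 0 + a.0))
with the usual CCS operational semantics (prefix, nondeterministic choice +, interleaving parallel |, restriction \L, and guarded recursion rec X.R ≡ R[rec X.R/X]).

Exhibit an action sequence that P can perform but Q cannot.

LTS(P): 12 reachable states
  p0 = (b.(0 + 0)\{a,b} + (0 + 0 + (0 + 0) + a.(0 + 0))) | (a.(0 + 0) + c.(0 + 0) + b.(0 + 0 + c.0)) → —a→ p1, —a→ p2, —b→ p3, —b→ p4, —c→ p2
  p1 = (0 + 0) | (a.(0 + 0) + c.(0 + 0) + b.(0 + 0 + c.0)) → —a→ p5, —b→ p6, —c→ p5
  p2 = (b.(0 + 0)\{a,b} + (0 + 0 + (0 + 0) + a.(0 + 0))) | (0 + 0) → —a→ p5, —b→ p7
  p3 = (0 + 0)\{a,b} | (a.(0 + 0) + c.(0 + 0) + b.(0 + 0 + c.0)) → —a→ p7, —b→ p8, —c→ p7
  p4 = (b.(0 + 0)\{a,b} + (0 + 0 + (0 + 0) + a.(0 + 0))) | (0 + 0 + c.0) → —a→ p6, —b→ p8, —c→ p9
  p5 = (0 + 0) | (0 + 0) → stopped
  p6 = (0 + 0) | (0 + 0 + c.0) → —c→ p10
  p7 = (0 + 0)\{a,b} | (0 + 0) → stopped
  p8 = (0 + 0)\{a,b} | (0 + 0 + c.0) → —c→ p11
  p9 = (b.(0 + 0)\{a,b} + (0 + 0 + (0 + 0) + a.(0 + 0))) | 0 → —a→ p10, —b→ p11
  p10 = (0 + 0) | 0 → stopped
  p11 = (0 + 0)\{a,b} | 0 → stopped
LTS(Q): 12 reachable states
  q0 = (b.(0 + 0)\{a,b} + (0 + 0 + (0 + 0) + a.(0 + 0))) | (a.(0 + 0) + c.(0 + 0) + b.(0 + 0 + a.0)) → —a→ q1, —a→ q2, —b→ q3, —b→ q4, —c→ q2
  q1 = (0 + 0) | (a.(0 + 0) + c.(0 + 0) + b.(0 + 0 + a.0)) → —a→ q5, —b→ q6, —c→ q5
  q2 = (b.(0 + 0)\{a,b} + (0 + 0 + (0 + 0) + a.(0 + 0))) | (0 + 0) → —a→ q5, —b→ q7
  q3 = (0 + 0)\{a,b} | (a.(0 + 0) + c.(0 + 0) + b.(0 + 0 + a.0)) → —a→ q7, —b→ q8, —c→ q7
  q4 = (b.(0 + 0)\{a,b} + (0 + 0 + (0 + 0) + a.(0 + 0))) | (0 + 0 + a.0) → —a→ q6, —a→ q9, —b→ q8
  q5 = (0 + 0) | (0 + 0) → stopped
  q6 = (0 + 0) | (0 + 0 + a.0) → —a→ q10
  q7 = (0 + 0)\{a,b} | (0 + 0) → stopped
  q8 = (0 + 0)\{a,b} | (0 + 0 + a.0) → —a→ q11
  q9 = (b.(0 + 0)\{a,b} + (0 + 0 + (0 + 0) + a.(0 + 0))) | 0 → —a→ q10, —b→ q11
  q10 = (0 + 0) | 0 → stopped
  q11 = (0 + 0)\{a,b} | 0 → stopped
Run σ = ⟨abc⟩ on P: start {p0}
  [1] a ⇒ {p1, p2}
  [2] b ⇒ {p6, p7}
  [3] c ⇒ {p10}
  ✓ P
Run σ = ⟨abc⟩ on Q: start {q0}
  [1] a ⇒ {q1, q2}
  [2] b ⇒ {q6, q7}
  [3] c ⇒ ∅ (Q stuck)

abc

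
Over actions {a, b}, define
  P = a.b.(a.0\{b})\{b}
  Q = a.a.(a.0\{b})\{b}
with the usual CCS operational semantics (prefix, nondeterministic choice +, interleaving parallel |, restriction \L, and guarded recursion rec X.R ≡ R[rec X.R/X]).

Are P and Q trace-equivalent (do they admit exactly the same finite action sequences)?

P's transition system — 4 states:
  p0 = a.b.(a.0\{b})\{b} :: --a--▸ p1
  p1 = b.(a.0\{b})\{b} :: --b--▸ p2
  p2 = (a.0\{b})\{b} :: --a--▸ p3
  p3 = 0\{b}\{b} :: (no moves)
Q's transition system — 4 states:
  q0 = a.a.(a.0\{b})\{b} :: --a--▸ q1
  q1 = a.(a.0\{b})\{b} :: --a--▸ q2
  q2 = (a.0\{b})\{b} :: --a--▸ q3
  q3 = 0\{b}\{b} :: (no moves)
Executing ab from P (initial set {p0}):
  [1] a ⇒ {p1}
  [2] b ⇒ {p2}
  P completes σ.
Executing ab from Q (initial set {q0}):
  [1] a ⇒ {q1}
  [2] b ⇒ ∅  — Q cannot continue

trace-distinct — witness ⟨ab⟩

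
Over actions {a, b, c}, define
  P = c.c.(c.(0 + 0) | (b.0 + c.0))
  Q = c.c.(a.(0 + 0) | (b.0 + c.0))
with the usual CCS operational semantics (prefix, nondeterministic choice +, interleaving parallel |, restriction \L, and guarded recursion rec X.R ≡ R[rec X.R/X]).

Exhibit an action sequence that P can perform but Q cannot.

ccbc

LTS(P): 6 reachable states
  p0 = c.c.(c.(0 + 0) | (b.0 + c.0)) :: =c=> p1
  p1 = c.(c.(0 + 0) | (b.0 + c.0)) :: =c=> p2
  p2 = c.(0 + 0) | (b.0 + c.0) :: =b=> p3, =c=> p3, =c=> p4
  p3 = c.(0 + 0) | 0 :: =c=> p5
  p4 = (0 + 0) | (b.0 + c.0) :: =b=> p5, =c=> p5
  p5 = (0 + 0) | 0 :: deadlocked
LTS(Q): 6 reachable states
  q0 = c.c.(a.(0 + 0) | (b.0 + c.0)) :: =c=> q1
  q1 = c.(a.(0 + 0) | (b.0 + c.0)) :: =c=> q2
  q2 = a.(0 + 0) | (b.0 + c.0) :: =a=> q3, =b=> q4, =c=> q4
  q3 = (0 + 0) | (b.0 + c.0) :: =b=> q5, =c=> q5
  q4 = a.(0 + 0) | 0 :: =a=> q5
  q5 = (0 + 0) | 0 :: deadlocked
Run σ = ⟨ccbc⟩ on P: start {p0}
  after c @ step 1: {p1}
  after c @ step 2: {p2}
  after b @ step 3: {p3}
  after c @ step 4: {p5}
  — P admits the full trace.
Run σ = ⟨ccbc⟩ on Q: start {q0}
  after c @ step 1: {q1}
  after c @ step 2: {q2}
  after b @ step 3: {q4}
  after c @ step 4: no successor for Q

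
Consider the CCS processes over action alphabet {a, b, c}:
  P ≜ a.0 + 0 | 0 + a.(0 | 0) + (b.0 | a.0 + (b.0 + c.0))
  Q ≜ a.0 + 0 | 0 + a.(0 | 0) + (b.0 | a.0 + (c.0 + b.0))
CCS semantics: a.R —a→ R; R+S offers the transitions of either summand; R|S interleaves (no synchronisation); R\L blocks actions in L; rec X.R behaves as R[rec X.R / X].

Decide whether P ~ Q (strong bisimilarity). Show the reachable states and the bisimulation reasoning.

LTS(P): 5 reachable states
  s0 = a.0 + 0 | 0 + a.(0 | 0) + (b.0 | a.0 + (b.0 + c.0)) | --a--▸ s1, --a--▸ s2, --a--▸ s3, --b--▸ s1, --b--▸ s4, --c--▸ s1
  s1 = 0 | (no moves)
  s2 = 0 | 0 | (no moves)
  s3 = b.0 | 0 | --b--▸ s2
  s4 = 0 | a.0 | --a--▸ s2
LTS(Q): 5 reachable states
  t0 = a.0 + 0 | 0 + a.(0 | 0) + (b.0 | a.0 + (c.0 + b.0)) | --a--▸ t1, --a--▸ t2, --a--▸ t3, --b--▸ t1, --b--▸ t4, --c--▸ t1
  t1 = 0 | (no moves)
  t2 = 0 | 0 | (no moves)
  t3 = b.0 | 0 | --b--▸ t2
  t4 = 0 | a.0 | --a--▸ t2
Partition-refinement fixed point:
  B0 = {s0, t0}
  B1 = {s1, s2, t1, t2}
  B2 = {s4, t4}
  B3 = {s3, t3}
s0 ∈ B0, t0 ∈ B0 → same block

P ~ Q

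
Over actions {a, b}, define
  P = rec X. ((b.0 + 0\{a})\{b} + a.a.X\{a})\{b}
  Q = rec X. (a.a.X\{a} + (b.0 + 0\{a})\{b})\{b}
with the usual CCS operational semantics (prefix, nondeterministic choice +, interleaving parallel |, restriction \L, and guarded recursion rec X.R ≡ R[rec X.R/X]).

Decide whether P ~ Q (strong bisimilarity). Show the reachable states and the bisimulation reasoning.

P's transition system — 3 states:
  p0 = rec X. ((b.0 + 0\{a})\{b} + a.a.X\{a})\{b} ⊢ =a=> p1
  p1 = (a.(rec X. ((b.0 + 0\{a})\{b} + a.a.X\{a})\{b})\{a})\{b} ⊢ =a=> p2
  p2 = (rec X. ((b.0 + 0\{a})\{b} + a.a.X\{a})\{b})\{a}\{b} ⊢ stopped
Q's transition system — 3 states:
  q0 = rec X. (a.a.X\{a} + (b.0 + 0\{a})\{b})\{b} ⊢ =a=> q1
  q1 = (a.(rec X. (a.a.X\{a} + (b.0 + 0\{a})\{b})\{b})\{a})\{b} ⊢ =a=> q2
  q2 = (rec X. (a.a.X\{a} + (b.0 + 0\{a})\{b})\{b})\{a}\{b} ⊢ stopped
Partition-refinement fixed point:
  B0 = {p0, q0}
  B1 = {p1, q1}
  B2 = {p2, q2}
p0 ∈ B0, q0 ∈ B0 → same block

YES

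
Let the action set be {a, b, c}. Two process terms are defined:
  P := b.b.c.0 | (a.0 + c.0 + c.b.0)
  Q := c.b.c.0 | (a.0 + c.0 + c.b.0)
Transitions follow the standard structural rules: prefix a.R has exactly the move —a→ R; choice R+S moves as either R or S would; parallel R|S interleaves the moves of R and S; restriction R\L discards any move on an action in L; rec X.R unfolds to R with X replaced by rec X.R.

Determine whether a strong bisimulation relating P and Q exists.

LTS(P): 12 reachable states
  u0 = b.b.c.0 | (a.0 + c.0 + c.b.0) has moves -a-> u1, -b-> u2, -c-> u1, -c-> u3
  u1 = b.b.c.0 | 0 has moves -b-> u4
  u2 = b.c.0 | (a.0 + c.0 + c.b.0) has moves -a-> u4, -b-> u5, -c-> u4, -c-> u6
  u3 = b.b.c.0 | b.0 has moves -b-> u1, -b-> u6
  u4 = b.c.0 | 0 has moves -b-> u7
  u5 = c.0 | (a.0 + c.0 + c.b.0) has moves -a-> u7, -c-> u7, -c-> u8, -c-> u9
  u6 = b.c.0 | b.0 has moves -b-> u4, -b-> u9
  u7 = c.0 | 0 has moves -c-> u10
  u8 = 0 | (a.0 + c.0 + c.b.0) has moves -a-> u10, -c-> u10, -c-> u11
  u9 = c.0 | b.0 has moves -b-> u7, -c-> u11
  u10 = 0 | 0 has moves stopped
  u11 = 0 | b.0 has moves -b-> u10
LTS(Q): 12 reachable states
  v0 = c.b.c.0 | (a.0 + c.0 + c.b.0) has moves -a-> v1, -c-> v1, -c-> v2, -c-> v3
  v1 = c.b.c.0 | 0 has moves -c-> v4
  v2 = b.c.0 | (a.0 + c.0 + c.b.0) has moves -a-> v4, -b-> v5, -c-> v4, -c-> v6
  v3 = c.b.c.0 | b.0 has moves -b-> v1, -c-> v6
  v4 = b.c.0 | 0 has moves -b-> v7
  v5 = c.0 | (a.0 + c.0 + c.b.0) has moves -a-> v7, -c-> v7, -c-> v8, -c-> v9
  v6 = b.c.0 | b.0 has moves -b-> v4, -b-> v9
  v7 = c.0 | 0 has moves -c-> v10
  v8 = 0 | (a.0 + c.0 + c.b.0) has moves -a-> v10, -c-> v10, -c-> v11
  v9 = c.0 | b.0 has moves -b-> v7, -c-> v11
  v10 = 0 | 0 has moves stopped
  v11 = 0 | b.0 has moves -b-> v10
Bisimilarity quotient blocks:
  B0 = {u0}
  B1 = {u3}
  B2 = {u1}
  B3 = {u4, v4}
  B4 = {u7, v7}
  B5 = {u10, v10}
  B6 = {u6, v6}
  B7 = {u9, v9}
  B8 = {u11, v11}
  B9 = {u2, v2}
  B10 = {u5, v5}
  B11 = {u8, v8}
  B12 = {v0}
  B13 = {v3}
  B14 = {v1}
u0 ∈ B0, v0 ∈ B12 → different blocks

NO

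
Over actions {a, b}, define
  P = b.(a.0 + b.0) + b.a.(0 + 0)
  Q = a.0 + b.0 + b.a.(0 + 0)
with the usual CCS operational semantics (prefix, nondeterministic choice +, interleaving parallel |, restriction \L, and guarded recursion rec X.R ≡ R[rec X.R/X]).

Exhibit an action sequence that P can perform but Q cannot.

Reachable graph of P (5 states):
  u0 = b.(a.0 + b.0) + b.a.(0 + 0) :: =b=> u1, =b=> u2
  u1 = a.(0 + 0) :: =a=> u3
  u2 = a.0 + b.0 :: =a=> u4, =b=> u4
  u3 = 0 + 0 :: ·
  u4 = 0 :: ·
Reachable graph of Q (4 states):
  v0 = a.0 + b.0 + b.a.(0 + 0) :: =a=> v1, =b=> v1, =b=> v2
  v1 = 0 :: ·
  v2 = a.(0 + 0) :: =a=> v3
  v3 = 0 + 0 :: ·
Executing bb from P (initial set {u0}):
  [1] b ⇒ {u1, u2}
  [2] b ⇒ {u4}
  — P admits the full trace.
Executing bb from Q (initial set {v0}):
  [1] b ⇒ {v1, v2}
  [2] b ⇒ ∅  — Q cannot continue

bb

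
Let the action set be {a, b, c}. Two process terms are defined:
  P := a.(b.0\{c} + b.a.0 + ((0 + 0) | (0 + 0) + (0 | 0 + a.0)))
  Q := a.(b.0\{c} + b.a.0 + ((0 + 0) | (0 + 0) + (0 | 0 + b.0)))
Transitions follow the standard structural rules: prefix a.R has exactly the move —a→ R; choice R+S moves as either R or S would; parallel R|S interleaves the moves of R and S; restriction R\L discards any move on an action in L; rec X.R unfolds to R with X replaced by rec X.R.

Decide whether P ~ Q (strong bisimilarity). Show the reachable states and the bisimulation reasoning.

P's transition system — 5 states:
  s0 = a.(b.0\{c} + b.a.0 + ((0 + 0) | (0 + 0) + (0 | 0 + a.0))) has moves --a--▸ s1
  s1 = b.0\{c} + b.a.0 + ((0 + 0) | (0 + 0) + (0 | 0 + a.0)) has moves --a--▸ s2, --b--▸ s3, --b--▸ s4
  s2 = 0 has moves ∅
  s3 = 0\{c} has moves ∅
  s4 = a.0 has moves --a--▸ s2
Q's transition system — 5 states:
  t0 = a.(b.0\{c} + b.a.0 + ((0 + 0) | (0 + 0) + (0 | 0 + b.0))) has moves --a--▸ t1
  t1 = b.0\{c} + b.a.0 + ((0 + 0) | (0 + 0) + (0 | 0 + b.0)) has moves --b--▸ t2, --b--▸ t3, --b--▸ t4
  t2 = 0 has moves ∅
  t3 = 0\{c} has moves ∅
  t4 = a.0 has moves --a--▸ t2
Partition-refinement fixed point:
  B0 = {s0}
  B1 = {s1}
  B2 = {s2, s3, t2, t3}
  B3 = {s4, t4}
  B4 = {t0}
  B5 = {t1}
s0 ∈ B0, t0 ∈ B4 → different blocks

P ≁ Q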